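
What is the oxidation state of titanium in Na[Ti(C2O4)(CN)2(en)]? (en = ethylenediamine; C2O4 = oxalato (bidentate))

+3

1 sodium outside the brackets (+1 each) → the complex ion is 1−.
Ligand charges: 1×en neutral; 1×C2O4 = -2; 2×CN = -2; sum -4.
Ti + (-4) = 1− ⇒ Ti is +3.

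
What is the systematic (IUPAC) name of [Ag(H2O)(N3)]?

There is no counter-ion, so the complex is neutral overall.
Ligand charges: 1×azido (-1 each), 1×aqua (neutral); total -1. So Ag + (-1) = 0, giving Ag = +1.
Ligands are named alphabetically: aqua before azido.

aquaazidosilver(I)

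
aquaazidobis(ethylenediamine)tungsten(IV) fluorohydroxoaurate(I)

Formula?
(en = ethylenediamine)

Cation [W…]: ligand charges -1, W(IV) ⇒ ion charge 3+.
Anion [Au…]: ligand charges -2, Au(I) ⇒ ion charge 1−.

[W(en)2(H2O)(N3)][AuF(OH)]3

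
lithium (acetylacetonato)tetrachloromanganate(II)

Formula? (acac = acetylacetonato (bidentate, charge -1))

Li3[Mn(acac)Cl4]

Ligands: 4 chloro (Cl, -1), 1 acetylacetonato (acac, -1). Ligand charge sum = -5.
Charge balance with lithium (+1) requires 1 complex ion per 3 lithium.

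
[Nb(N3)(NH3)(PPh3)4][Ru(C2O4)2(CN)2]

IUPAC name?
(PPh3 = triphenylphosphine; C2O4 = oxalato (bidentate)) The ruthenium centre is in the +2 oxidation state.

ammineazidotetrakis(triphenylphosphine)niobium(V) dicyanodioxalatoruthenate(II)

Both ions are complex: the cation is named first with the plain metal name, the anion second with the -ate form; each ion's ligands are alphabetised independently.
Ru is given as +2; the anion's ligand charges sum to -6, so the complex anion is 4−.
A 1:1 salt means the cation carries the equal and opposite charge, 4+.
Cation: ligand charges sum to -1; for the ion to be 4+, Nb = +5.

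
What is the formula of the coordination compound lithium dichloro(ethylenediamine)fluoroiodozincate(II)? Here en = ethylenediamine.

Ligands: 1 fluoro (F, -1), 1 iodo (I, -1), 1 ethylenediamine (en, neutral), 2 chloro (Cl, -1). Ligand charge sum = -4.
Charge balance with lithium (+1) requires 1 complex ion per 2 lithium.

Li2[ZnCl2(en)FI]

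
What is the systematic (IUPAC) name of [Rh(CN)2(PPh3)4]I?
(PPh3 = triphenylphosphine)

The 1 iodide counter-ion carries a total charge of -1, so each complex ion is 1+.
Ligand charges: 4×triphenylphosphine (neutral), 2×cyano (-1 each); total -2. So Rh + (-2) = 1+, giving Rh = +3.
Ligands are named alphabetically: cyano before triphenylphosphine.

dicyanotetrakis(triphenylphosphine)rhodium(III) iodide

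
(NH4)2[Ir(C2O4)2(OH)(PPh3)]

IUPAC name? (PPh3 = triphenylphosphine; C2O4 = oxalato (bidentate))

The 2 ammonium counter-ions carry a total charge of +2, so each complex ion is 2−.
Ligand charges: 1×triphenylphosphine (neutral), 2×oxalato (-2 each), 1×hydroxo (-1 each); total -5. So Ir + (-5) = 2−, giving Ir = +3.
Ligands are named alphabetically: hydroxo before oxalato before triphenylphosphine.
The complex ion is anionic, so iridium takes the -ate form iridate(III).

ammonium hydroxodioxalato(triphenylphosphine)iridate(III)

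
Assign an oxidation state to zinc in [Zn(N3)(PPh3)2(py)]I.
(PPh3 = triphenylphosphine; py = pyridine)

+2

1 iodide outside the brackets (-1 each) → the complex ion is 1+.
Ligand charges: 2×PPh3 neutral; 1×py neutral; 1×N3 = -1; sum -1.
Zn + (-1) = 1+ ⇒ Zn is +2.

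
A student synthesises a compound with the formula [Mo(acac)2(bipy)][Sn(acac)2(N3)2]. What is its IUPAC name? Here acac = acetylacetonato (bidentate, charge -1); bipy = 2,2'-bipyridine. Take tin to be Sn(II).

bis(acetylacetonato)(2,2'-bipyridine)molybdenum(IV) bis(acetylacetonato)diazidostannate(II)

Both ions are complex: the cation is named first with the plain metal name, the anion second with the -ate form; each ion's ligands are alphabetised independently.
Sn is given as +2; the anion's ligand charges sum to -4, so the complex anion is 2−.
A 1:1 salt means the cation carries the equal and opposite charge, 2+.
Cation: ligand charges sum to -2; for the ion to be 2+, Mo = +4.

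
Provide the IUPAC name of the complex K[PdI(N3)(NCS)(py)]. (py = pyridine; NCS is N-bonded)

potassium azidoiodoisothiocyanato(pyridine)palladate(II)

The 1 potassium counter-ion carries a total charge of +1, so each complex ion is 1−.
Ligand charges: 1×pyridine (neutral), 1×azido (-1 each), 1×iodo (-1 each), 1×isothiocyanato (-1 each); total -3. So Pd + (-3) = 1−, giving Pd = +2.
Ligands are named alphabetically: azido before iodo before isothiocyanato before pyridine.
The complex ion is anionic, so palladium takes the -ate form palladate(II).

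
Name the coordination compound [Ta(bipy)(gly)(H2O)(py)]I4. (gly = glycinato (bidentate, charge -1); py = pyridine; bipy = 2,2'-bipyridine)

aqua(2,2'-bipyridine)(glycinato)(pyridine)tantalum(V) iodide

The 4 iodide counter-ions carry a total charge of -4, so each complex ion is 4+.
Ligand charges: 1×glycinato (-1 each), 1×aqua (neutral), 1×pyridine (neutral), 1×2,2'-bipyridine (neutral); total -1. So Ta + (-1) = 4+, giving Ta = +5.
Ligands are named alphabetically: aqua before bipyridine before glycinato before pyridine.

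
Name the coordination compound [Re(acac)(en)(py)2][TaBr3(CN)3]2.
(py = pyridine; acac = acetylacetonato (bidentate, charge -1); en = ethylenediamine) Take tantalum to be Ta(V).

Ta is given as +5; the anion's ligand charges sum to -6, so the complex anion is 1−.
With 2 anions per cation, the cation must be 2×1 = 2+.
Cation: ligand charges sum to -1; for the ion to be 2+, Re = +3.

(acetylacetonato)(ethylenediamine)bis(pyridine)rhenium(III) tribromotricyanotantalate(V)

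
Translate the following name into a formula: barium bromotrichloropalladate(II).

Ligands: 1 bromo (Br, -1), 3 chloro (Cl, -1). Ligand charge sum = -4.
With Pd in oxidation state +2, the complex ion is [Pd...]^2−.
Charge balance with barium (+2) requires 1 complex ion per 1 barium.

Ba[PdBrCl3]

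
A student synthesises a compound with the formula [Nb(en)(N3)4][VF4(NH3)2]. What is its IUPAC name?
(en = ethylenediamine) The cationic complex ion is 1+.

tetraazido(ethylenediamine)niobium(V) diamminetetrafluorovanadate(III)

Both ions are complex: the cation is named first with the plain metal name, the anion second with the -ate form; each ion's ligands are alphabetised independently.
The complex cation is given as 1+; its ligand charges sum to -4, so Nb = +5.
A 1:1 salt means the anion carries the equal and opposite charge, 1−.
Anion: ligand charges sum to -4; for the ion to be 1−, V = +3.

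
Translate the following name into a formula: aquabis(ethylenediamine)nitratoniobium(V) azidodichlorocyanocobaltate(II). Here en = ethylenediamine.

Cation [Nb…]: ligand charges -1, Nb(V) ⇒ ion charge 4+.
Anion [Co…]: ligand charges -4, Co(II) ⇒ ion charge 2−.
One 4+ cation requires 2 of the 2− anion.

[Nb(en)2(H2O)(NO3)][CoCl2(CN)(N3)]2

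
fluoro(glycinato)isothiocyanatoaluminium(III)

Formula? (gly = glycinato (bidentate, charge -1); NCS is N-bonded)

[AlF(gly)(NCS)]

Ligands: 1 glycinato (gly, -1), 1 fluoro (F, -1), 1 isothiocyanato (NCS, -1). Ligand charge sum = -3.
With Al in oxidation state +3, the complex ion is [Al...].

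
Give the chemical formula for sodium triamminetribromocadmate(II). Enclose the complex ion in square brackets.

Na[CdBr3(NH3)3]

Ligands: 3 ammine (NH3, neutral), 3 bromo (Br, -1). Ligand charge sum = -3.
Charge balance with sodium (+1) requires 1 complex ion per 1 sodium.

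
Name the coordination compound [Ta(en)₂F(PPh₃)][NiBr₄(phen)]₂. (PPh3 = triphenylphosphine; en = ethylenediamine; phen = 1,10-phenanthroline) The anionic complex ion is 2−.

Both ions are complex: the cation is named first with the plain metal name, the anion second with the -ate form; each ion's ligands are alphabetised independently.
The complex anion is given as 2−; its ligand charges sum to -4, so Ni = +2.
With 2 anions per cation, the cation must be 2×2 = 4+.
Cation: ligand charges sum to -1; for the ion to be 4+, Ta = +5.

bis(ethylenediamine)fluoro(triphenylphosphine)tantalum(V) tetrabromo(1,10-phenanthroline)nickelate(II)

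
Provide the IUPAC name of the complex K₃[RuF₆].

potassium hexafluororuthenate(III)

The 3 potassium counter-ions carry a total charge of +3, so each complex ion is 3−.
Ligand charges: 6×fluoro (-1 each); total -6. So Ru + (-6) = 3−, giving Ru = +3.
The complex ion is anionic, so ruthenium takes the -ate form ruthenate(III).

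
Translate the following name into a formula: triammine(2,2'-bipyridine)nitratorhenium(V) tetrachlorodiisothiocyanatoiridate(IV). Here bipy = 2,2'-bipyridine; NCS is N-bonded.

[Re(bipy)(NH3)3(NO3)][IrCl4(NCS)2]2

Cation [Re…]: ligand charges -1, Re(V) ⇒ ion charge 4+.
Anion [Ir…]: ligand charges -6, Ir(IV) ⇒ ion charge 2−.
One 4+ cation requires 2 of the 2− anion.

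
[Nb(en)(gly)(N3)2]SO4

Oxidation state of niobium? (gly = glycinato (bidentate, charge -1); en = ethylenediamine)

1 sulfate outside the brackets (-2 each) → the complex ion is 2+.
Ligand charges: 1×gly = -1; 1×en neutral; 2×N3 = -2; sum -3.
Nb + (-3) = 2+ ⇒ Nb is +5.

+5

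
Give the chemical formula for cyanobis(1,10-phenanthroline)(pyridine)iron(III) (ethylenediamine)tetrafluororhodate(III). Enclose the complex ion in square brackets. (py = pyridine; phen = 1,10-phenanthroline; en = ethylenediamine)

Cation [Fe…]: ligand charges -1, Fe(III) ⇒ ion charge 2+.
Anion [Rh…]: ligand charges -4, Rh(III) ⇒ ion charge 1−.

[Fe(CN)(phen)2(py)][Rh(en)F4]2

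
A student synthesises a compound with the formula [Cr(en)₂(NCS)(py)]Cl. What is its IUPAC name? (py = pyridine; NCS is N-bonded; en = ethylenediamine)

bis(ethylenediamine)isothiocyanato(pyridine)chromium(II) chloride

The 1 chloride counter-ion carries a total charge of -1, so each complex ion is 1+.
Ligand charges: 1×pyridine (neutral), 1×isothiocyanato (-1 each), 2×ethylenediamine (neutral); total -1. So Cr + (-1) = 1+, giving Cr = +2.
Ligands are named alphabetically: ethylenediamine before isothiocyanato before pyridine.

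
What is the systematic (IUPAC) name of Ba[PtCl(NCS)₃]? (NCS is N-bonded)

The 1 barium counter-ion carries a total charge of +2, so each complex ion is 2−.
Ligand charges: 3×isothiocyanato (-1 each), 1×chloro (-1 each); total -4. So Pt + (-4) = 2−, giving Pt = +2.
Ligands are named alphabetically: chloro before isothiocyanato.
The complex ion is anionic, so platinum takes the -ate form platinate(II).

barium chlorotriisothiocyanatoplatinate(II)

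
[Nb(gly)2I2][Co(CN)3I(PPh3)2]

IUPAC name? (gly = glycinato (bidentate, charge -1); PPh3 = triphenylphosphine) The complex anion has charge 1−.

bis(glycinato)diiodoniobium(V) tricyanoiodobis(triphenylphosphine)cobaltate(III)

The complex anion is given as 1−; its ligand charges sum to -4, so Co = +3.
A 1:1 salt means the cation carries the equal and opposite charge, 1+.
Cation: ligand charges sum to -4; for the ion to be 1+, Nb = +5.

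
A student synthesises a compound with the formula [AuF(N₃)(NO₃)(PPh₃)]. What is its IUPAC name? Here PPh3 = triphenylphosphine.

There is no counter-ion, so the complex is neutral overall.
Ligand charges: 1×azido (-1 each), 1×triphenylphosphine (neutral), 1×nitrato (-1 each), 1×fluoro (-1 each); total -3. So Au + (-3) = 0, giving Au = +3.
Ligands are named alphabetically: azido before fluoro before nitrato before triphenylphosphine.

azidofluoronitrato(triphenylphosphine)gold(III)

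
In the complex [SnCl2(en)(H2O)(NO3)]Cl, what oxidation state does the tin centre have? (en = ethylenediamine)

1 chloride outside the brackets (-1 each) → the complex ion is 1+.
Ligand charges: 1×H2O neutral; 1×en neutral; 2×Cl = -2; 1×NO3 = -1; sum -3.
Sn + (-3) = 1+ ⇒ Sn is +4.

+4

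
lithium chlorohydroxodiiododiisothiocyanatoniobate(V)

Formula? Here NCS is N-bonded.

Ligands: 2 isothiocyanato (NCS, -1), 2 iodo (I, -1), 1 hydroxo (OH, -1), 1 chloro (Cl, -1). Ligand charge sum = -6.
Charge balance with lithium (+1) requires 1 complex ion per 1 lithium.

Li[NbClI2(NCS)2(OH)]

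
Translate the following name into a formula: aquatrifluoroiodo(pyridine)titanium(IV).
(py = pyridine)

[TiF3(H2O)I(py)]

Ligands: 1 aqua (H2O, neutral), 3 fluoro (F, -1), 1 pyridine (py, neutral), 1 iodo (I, -1). Ligand charge sum = -4.
With Ti in oxidation state +4, the complex ion is [Ti...].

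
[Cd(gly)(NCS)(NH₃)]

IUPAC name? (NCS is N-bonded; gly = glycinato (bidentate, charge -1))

ammine(glycinato)isothiocyanatocadmium(II)

There is no counter-ion, so the complex is neutral overall.
Ligand charges: 1×ammine (neutral), 1×isothiocyanato (-1 each), 1×glycinato (-1 each); total -2. So Cd + (-2) = 0, giving Cd = +2.
Ligands are named alphabetically: ammine before glycinato before isothiocyanato.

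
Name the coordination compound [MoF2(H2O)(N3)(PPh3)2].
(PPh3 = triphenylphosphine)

There is no counter-ion, so the complex is neutral overall.
Ligand charges: 2×fluoro (-1 each), 2×triphenylphosphine (neutral), 1×aqua (neutral), 1×azido (-1 each); total -3. So Mo + (-3) = 0, giving Mo = +3.
Ligands are named alphabetically: aqua before azido before fluoro before triphenylphosphine.

aquaazidodifluorobis(triphenylphosphine)molybdenum(III)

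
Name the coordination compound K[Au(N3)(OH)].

potassium azidohydroxoaurate(I)

The 1 potassium counter-ion carries a total charge of +1, so each complex ion is 1−.
Ligand charges: 1×azido (-1 each), 1×hydroxo (-1 each); total -2. So Au + (-2) = 1−, giving Au = +1.
The complex ion is anionic, so gold takes the -ate form aurate(I).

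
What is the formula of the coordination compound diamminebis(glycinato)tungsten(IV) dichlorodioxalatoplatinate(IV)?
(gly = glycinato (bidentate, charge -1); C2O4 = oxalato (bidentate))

[W(gly)2(NH3)2][Pt(C2O4)2Cl2]

Cation [W…]: ligand charges -2, W(IV) ⇒ ion charge 2+.
Anion [Pt…]: ligand charges -6, Pt(IV) ⇒ ion charge 2−.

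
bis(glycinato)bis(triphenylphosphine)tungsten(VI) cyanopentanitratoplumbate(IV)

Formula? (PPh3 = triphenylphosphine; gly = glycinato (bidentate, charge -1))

Cation [W…]: ligand charges -2, W(VI) ⇒ ion charge 4+.
Anion [Pb…]: ligand charges -6, Pb(IV) ⇒ ion charge 2−.

[W(gly)2(PPh3)2][Pb(CN)(NO3)5]2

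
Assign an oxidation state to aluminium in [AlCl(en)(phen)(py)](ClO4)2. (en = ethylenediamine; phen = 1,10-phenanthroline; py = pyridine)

2 perchlorate outside the brackets (-1 each) → the complex ion is 2+.
Ligand charges: 1×en neutral; 1×Cl = -1; 1×phen neutral; 1×py neutral; sum -1.
Al + (-1) = 2+ ⇒ Al is +3.

+3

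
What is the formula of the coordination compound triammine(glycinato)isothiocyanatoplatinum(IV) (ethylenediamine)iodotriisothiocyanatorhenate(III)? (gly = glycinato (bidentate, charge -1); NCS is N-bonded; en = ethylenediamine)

Cation [Pt…]: ligand charges -2, Pt(IV) ⇒ ion charge 2+.
Anion [Re…]: ligand charges -4, Re(III) ⇒ ion charge 1−.
One 2+ cation requires 2 of the 1− anion.

[Pt(gly)(NCS)(NH3)3][Re(en)I(NCS)3]2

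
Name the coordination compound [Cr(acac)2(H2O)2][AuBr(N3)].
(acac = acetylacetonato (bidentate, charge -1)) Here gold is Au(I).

bis(acetylacetonato)diaquachromium(III) azidobromoaurate(I)

Both ions are complex: the cation is named first with the plain metal name, the anion second with the -ate form; each ion's ligands are alphabetised independently.
Au is given as +1; the anion's ligand charges sum to -2, so the complex anion is 1−.
A 1:1 salt means the cation carries the equal and opposite charge, 1+.
Cation: ligand charges sum to -2; for the ion to be 1+, Cr = +3.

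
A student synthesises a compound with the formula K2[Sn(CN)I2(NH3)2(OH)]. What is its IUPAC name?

The 2 potassium counter-ions carry a total charge of +2, so each complex ion is 2−.
Ligand charges: 1×hydroxo (-1 each), 2×ammine (neutral), 2×iodo (-1 each), 1×cyano (-1 each); total -4. So Sn + (-4) = 2−, giving Sn = +2.
Ligands are named alphabetically: ammine before cyano before hydroxo before iodo.
The complex ion is anionic, so tin takes the -ate form stannate(II).

potassium diamminecyanohydroxodiiodostannate(II)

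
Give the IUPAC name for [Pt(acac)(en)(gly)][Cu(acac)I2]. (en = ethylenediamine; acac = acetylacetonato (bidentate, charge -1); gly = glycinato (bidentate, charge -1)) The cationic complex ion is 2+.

Both ions are complex: the cation is named first with the plain metal name, the anion second with the -ate form; each ion's ligands are alphabetised independently.
The complex cation is given as 2+; its ligand charges sum to -2, so Pt = +4.
A 1:1 salt means the anion carries the equal and opposite charge, 2−.
Anion: ligand charges sum to -3; for the ion to be 2−, Cu = +1.

(acetylacetonato)(ethylenediamine)(glycinato)platinum(IV) (acetylacetonato)diiodocuprate(I)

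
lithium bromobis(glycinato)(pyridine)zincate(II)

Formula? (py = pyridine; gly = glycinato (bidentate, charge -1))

Li[ZnBr(gly)2(py)]

Ligands: 1 pyridine (py, neutral), 2 glycinato (gly, -1), 1 bromo (Br, -1). Ligand charge sum = -3.
With Zn in oxidation state +2, the complex ion is [Zn...]^1−.
Charge balance with lithium (+1) requires 1 complex ion per 1 lithium.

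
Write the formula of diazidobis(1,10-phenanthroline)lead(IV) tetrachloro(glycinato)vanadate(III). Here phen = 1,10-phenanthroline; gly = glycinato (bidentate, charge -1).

[Pb(N3)2(phen)2][VCl4(gly)]

Cation [Pb…]: ligand charges -2, Pb(IV) ⇒ ion charge 2+.
Anion [V…]: ligand charges -5, V(III) ⇒ ion charge 2−.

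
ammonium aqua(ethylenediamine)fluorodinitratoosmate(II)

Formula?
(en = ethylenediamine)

Ligands: 1 ethylenediamine (en, neutral), 1 fluoro (F, -1), 2 nitrato (NO3, -1), 1 aqua (H2O, neutral). Ligand charge sum = -3.
Charge balance with ammonium (+1) requires 1 complex ion per 1 ammonium.

NH4[Os(en)F(H2O)(NO3)2]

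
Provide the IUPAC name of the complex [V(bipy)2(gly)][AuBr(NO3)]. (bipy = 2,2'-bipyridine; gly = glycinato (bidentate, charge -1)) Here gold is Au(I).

Both ions are complex: the cation is named first with the plain metal name, the anion second with the -ate form; each ion's ligands are alphabetised independently.
Au is given as +1; the anion's ligand charges sum to -2, so the complex anion is 1−.
A 1:1 salt means the cation carries the equal and opposite charge, 1+.
Cation: ligand charges sum to -1; for the ion to be 1+, V = +2.

bis(2,2'-bipyridine)(glycinato)vanadium(II) bromonitratoaurate(I)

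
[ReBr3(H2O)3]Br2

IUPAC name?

The 2 bromide counter-ions carry a total charge of -2, so each complex ion is 2+.
Ligand charges: 3×aqua (neutral), 3×bromo (-1 each); total -3. So Re + (-3) = 2+, giving Re = +5.
Ligands are named alphabetically: aqua before bromo.

triaquatribromorhenium(V) bromide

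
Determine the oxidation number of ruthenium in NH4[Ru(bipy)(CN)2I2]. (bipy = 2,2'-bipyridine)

1 ammonium outside the brackets (+1 each) → the complex ion is 1−.
Ligand charges: 2×I = -2; 1×bipy neutral; 2×CN = -2; sum -4.
Ru + (-4) = 1− ⇒ Ru is +3.

+3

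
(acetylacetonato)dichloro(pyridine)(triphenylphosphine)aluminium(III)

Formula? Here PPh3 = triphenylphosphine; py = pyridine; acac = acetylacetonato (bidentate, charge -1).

[Al(acac)Cl2(PPh3)(py)]

Ligands: 1 triphenylphosphine (PPh3, neutral), 2 chloro (Cl, -1), 1 pyridine (py, neutral), 1 acetylacetonato (acac, -1). Ligand charge sum = -3.
With Al in oxidation state +3, the complex ion is [Al...].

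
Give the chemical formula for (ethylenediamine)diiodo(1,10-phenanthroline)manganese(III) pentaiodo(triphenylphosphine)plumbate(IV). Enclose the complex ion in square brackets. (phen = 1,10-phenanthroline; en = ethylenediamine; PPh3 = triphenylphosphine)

[Mn(en)I2(phen)][PbI5(PPh3)]

Cation [Mn…]: ligand charges -2, Mn(III) ⇒ ion charge 1+.
Anion [Pb…]: ligand charges -5, Pb(IV) ⇒ ion charge 1−.
One 1+ cation balances one 1− anion.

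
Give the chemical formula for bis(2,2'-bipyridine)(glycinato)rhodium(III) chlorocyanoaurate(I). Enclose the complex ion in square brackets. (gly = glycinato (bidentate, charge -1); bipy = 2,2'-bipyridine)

Cation [Rh…]: ligand charges -1, Rh(III) ⇒ ion charge 2+.
Anion [Au…]: ligand charges -2, Au(I) ⇒ ion charge 1−.
One 2+ cation requires 2 of the 1− anion.

[Rh(bipy)2(gly)][AuCl(CN)]2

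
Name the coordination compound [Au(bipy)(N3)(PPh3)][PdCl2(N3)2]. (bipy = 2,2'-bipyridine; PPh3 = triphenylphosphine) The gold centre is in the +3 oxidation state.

Both ions are complex: the cation is named first with the plain metal name, the anion second with the -ate form; each ion's ligands are alphabetised independently.
Au is given as +3; the cation's ligand charges sum to -1, so the complex cation is 2+.
A 1:1 salt means the anion carries the equal and opposite charge, 2−.
Anion: ligand charges sum to -4; for the ion to be 2−, Pd = +2.

azido(2,2'-bipyridine)(triphenylphosphine)gold(III) diazidodichloropalladate(II)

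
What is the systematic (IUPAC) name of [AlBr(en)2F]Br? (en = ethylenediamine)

bromobis(ethylenediamine)fluoroaluminium(III) bromide

The 1 bromide counter-ion carries a total charge of -1, so each complex ion is 1+.
Ligand charges: 1×fluoro (-1 each), 1×bromo (-1 each), 2×ethylenediamine (neutral); total -2. So Al + (-2) = 1+, giving Al = +3.
Ligands are named alphabetically: bromo before ethylenediamine before fluoro.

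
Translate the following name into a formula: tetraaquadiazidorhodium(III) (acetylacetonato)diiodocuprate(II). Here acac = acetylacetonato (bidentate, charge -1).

Cation [Rh…]: ligand charges -2, Rh(III) ⇒ ion charge 1+.
Anion [Cu…]: ligand charges -3, Cu(II) ⇒ ion charge 1−.
One 1+ cation balances one 1− anion.

[Rh(H2O)4(N3)2][Cu(acac)I2]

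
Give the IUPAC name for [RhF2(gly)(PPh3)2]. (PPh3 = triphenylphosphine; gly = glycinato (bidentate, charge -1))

There is no counter-ion, so the complex is neutral overall.
Ligand charges: 2×triphenylphosphine (neutral), 1×glycinato (-1 each), 2×fluoro (-1 each); total -3. So Rh + (-3) = 0, giving Rh = +3.
Ligands are named alphabetically: fluoro before glycinato before triphenylphosphine.

difluoro(glycinato)bis(triphenylphosphine)rhodium(III)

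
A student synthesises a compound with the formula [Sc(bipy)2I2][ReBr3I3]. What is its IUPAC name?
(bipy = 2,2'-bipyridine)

Scandium is always +3 in its complexes; the cation's ligand charges sum to -2, so the complex cation is 1+.
A 1:1 salt means the anion carries the equal and opposite charge, 1−.
Anion: ligand charges sum to -6; for the ion to be 1−, Re = +5.

bis(2,2'-bipyridine)diiodoscandium(III) tribromotriiodorhenate(V)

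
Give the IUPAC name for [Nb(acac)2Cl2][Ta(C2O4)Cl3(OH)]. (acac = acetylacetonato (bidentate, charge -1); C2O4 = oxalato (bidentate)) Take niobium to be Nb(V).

Both ions are complex: the cation is named first with the plain metal name, the anion second with the -ate form; each ion's ligands are alphabetised independently.
Nb is given as +5; the cation's ligand charges sum to -4, so the complex cation is 1+.
A 1:1 salt means the anion carries the equal and opposite charge, 1−.
Anion: ligand charges sum to -6; for the ion to be 1−, Ta = +5.

bis(acetylacetonato)dichloroniobium(V) trichlorohydroxooxalatotantalate(V)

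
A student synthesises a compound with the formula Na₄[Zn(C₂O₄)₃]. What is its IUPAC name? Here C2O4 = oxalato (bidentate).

sodium trioxalatozincate(II)

The 4 sodium counter-ions carry a total charge of +4, so each complex ion is 4−.
Ligand charges: 3×oxalato (-2 each); total -6. So Zn + (-6) = 4−, giving Zn = +2.
The complex ion is anionic, so zinc takes the -ate form zincate(II).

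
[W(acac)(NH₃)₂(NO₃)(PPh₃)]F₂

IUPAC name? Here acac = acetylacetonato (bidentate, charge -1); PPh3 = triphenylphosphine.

(acetylacetonato)diamminenitrato(triphenylphosphine)tungsten(IV) fluoride

The 2 fluoride counter-ions carry a total charge of -2, so each complex ion is 2+.
Ligand charges: 1×acetylacetonato (-1 each), 1×nitrato (-1 each), 2×ammine (neutral), 1×triphenylphosphine (neutral); total -2. So W + (-2) = 2+, giving W = +4.
Ligands are named alphabetically: acetylacetonato before ammine before nitrato before triphenylphosphine.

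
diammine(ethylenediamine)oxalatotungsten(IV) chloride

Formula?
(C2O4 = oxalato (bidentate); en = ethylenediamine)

Ligands: 1 oxalato (C2O4, -2), 1 ethylenediamine (en, neutral), 2 ammine (NH3, neutral). Ligand charge sum = -2.
With W in oxidation state +4, the complex ion is [W...]^2+.
Charge balance with chloride (-1) requires 1 complex ion per 2 chloride.

[W(C2O4)(en)(NH3)2]Cl2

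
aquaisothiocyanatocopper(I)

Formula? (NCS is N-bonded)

Ligands: 1 isothiocyanato (NCS, -1), 1 aqua (H2O, neutral). Ligand charge sum = -1.
With Cu in oxidation state +1, the complex ion is [Cu...].

[Cu(H2O)(NCS)]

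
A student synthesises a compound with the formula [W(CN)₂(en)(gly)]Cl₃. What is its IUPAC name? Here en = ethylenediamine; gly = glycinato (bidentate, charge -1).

dicyano(ethylenediamine)(glycinato)tungsten(VI) chloride

The 3 chloride counter-ions carry a total charge of -3, so each complex ion is 3+.
Ligand charges: 1×ethylenediamine (neutral), 2×cyano (-1 each), 1×glycinato (-1 each); total -3. So W + (-3) = 3+, giving W = +6.
Ligands are named alphabetically: cyano before ethylenediamine before glycinato.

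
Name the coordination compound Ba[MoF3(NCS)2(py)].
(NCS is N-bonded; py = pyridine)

barium trifluorodiisothiocyanato(pyridine)molybdate(III)

The 1 barium counter-ion carries a total charge of +2, so each complex ion is 2−.
Ligand charges: 2×isothiocyanato (-1 each), 1×pyridine (neutral), 3×fluoro (-1 each); total -5. So Mo + (-5) = 2−, giving Mo = +3.
The complex ion is anionic, so molybdenum takes the -ate form molybdate(III).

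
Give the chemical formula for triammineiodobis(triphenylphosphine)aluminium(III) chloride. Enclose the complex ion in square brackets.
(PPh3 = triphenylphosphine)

[AlI(NH3)3(PPh3)2]Cl2

Ligands: 2 triphenylphosphine (PPh3, neutral), 3 ammine (NH3, neutral), 1 iodo (I, -1). Ligand charge sum = -1.
With Al in oxidation state +3, the complex ion is [Al...]^2+.
Charge balance with chloride (-1) requires 1 complex ion per 2 chloride.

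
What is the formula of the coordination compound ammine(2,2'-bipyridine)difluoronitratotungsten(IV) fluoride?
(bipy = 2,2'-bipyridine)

Ligands: 1 2,2'-bipyridine (bipy, neutral), 1 ammine (NH3, neutral), 1 nitrato (NO3, -1), 2 fluoro (F, -1). Ligand charge sum = -3.
With W in oxidation state +4, the complex ion is [W...]^1+.
Charge balance with fluoride (-1) requires 1 complex ion per 1 fluoride.

[W(bipy)F2(NH3)(NO3)]F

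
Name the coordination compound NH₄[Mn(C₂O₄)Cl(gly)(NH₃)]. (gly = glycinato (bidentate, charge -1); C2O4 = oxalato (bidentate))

ammonium amminechloro(glycinato)oxalatomanganate(III)

The 1 ammonium counter-ion carries a total charge of +1, so each complex ion is 1−.
Ligand charges: 1×ammine (neutral), 1×chloro (-1 each), 1×glycinato (-1 each), 1×oxalato (-2 each); total -4. So Mn + (-4) = 1−, giving Mn = +3.
The complex ion is anionic, so manganese takes the -ate form manganate(III).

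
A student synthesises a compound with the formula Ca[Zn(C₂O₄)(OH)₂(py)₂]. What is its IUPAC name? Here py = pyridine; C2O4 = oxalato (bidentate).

calcium dihydroxooxalatobis(pyridine)zincate(II)

The 1 calcium counter-ion carries a total charge of +2, so each complex ion is 2−.
Ligand charges: 2×pyridine (neutral), 1×oxalato (-2 each), 2×hydroxo (-1 each); total -4. So Zn + (-4) = 2−, giving Zn = +2.
Ligands are named alphabetically: hydroxo before oxalato before pyridine.
The complex ion is anionic, so zinc takes the -ate form zincate(II).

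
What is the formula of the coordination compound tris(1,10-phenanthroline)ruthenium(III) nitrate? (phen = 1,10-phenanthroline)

[Ru(phen)3](NO3)3

Ligands: 3 1,10-phenanthroline (phen, neutral). Ligand charge sum = 0.
With Ru in oxidation state +3, the complex ion is [Ru...]^3+.
Charge balance with nitrate (-1) requires 1 complex ion per 3 nitrate.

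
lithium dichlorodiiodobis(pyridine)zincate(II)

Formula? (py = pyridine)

Li2[ZnCl2I2(py)2]

Ligands: 2 iodo (I, -1), 2 chloro (Cl, -1), 2 pyridine (py, neutral). Ligand charge sum = -4.
With Zn in oxidation state +2, the complex ion is [Zn...]^2−.
Charge balance with lithium (+1) requires 1 complex ion per 2 lithium.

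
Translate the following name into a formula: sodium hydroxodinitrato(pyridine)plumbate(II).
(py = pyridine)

Na[Pb(NO3)2(OH)(py)]

Ligands: 1 hydroxo (OH, -1), 1 pyridine (py, neutral), 2 nitrato (NO3, -1). Ligand charge sum = -3.
With Pb in oxidation state +2, the complex ion is [Pb...]^1−.
Charge balance with sodium (+1) requires 1 complex ion per 1 sodium.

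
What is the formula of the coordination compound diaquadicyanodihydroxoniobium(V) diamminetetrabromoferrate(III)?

[Nb(CN)2(H2O)2(OH)2][FeBr4(NH3)2]

Cation [Nb…]: ligand charges -4, Nb(V) ⇒ ion charge 1+.
Anion [Fe…]: ligand charges -4, Fe(III) ⇒ ion charge 1−.
One 1+ cation balances one 1− anion.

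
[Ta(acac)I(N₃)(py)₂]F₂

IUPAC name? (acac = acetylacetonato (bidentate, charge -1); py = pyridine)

(acetylacetonato)azidoiodobis(pyridine)tantalum(V) fluoride

The 2 fluoride counter-ions carry a total charge of -2, so each complex ion is 2+.
Ligand charges: 1×iodo (-1 each), 1×azido (-1 each), 1×acetylacetonato (-1 each), 2×pyridine (neutral); total -3. So Ta + (-3) = 2+, giving Ta = +5.
Ligands are named alphabetically: acetylacetonato before azido before iodo before pyridine.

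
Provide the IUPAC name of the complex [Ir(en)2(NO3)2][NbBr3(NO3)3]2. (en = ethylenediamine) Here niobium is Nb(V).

Both ions are complex: the cation is named first with the plain metal name, the anion second with the -ate form; each ion's ligands are alphabetised independently.
Nb is given as +5; the anion's ligand charges sum to -6, so the complex anion is 1−.
With 2 anions per cation, the cation must be 2×1 = 2+.
Cation: ligand charges sum to -2; for the ion to be 2+, Ir = +4.

bis(ethylenediamine)dinitratoiridium(IV) tribromotrinitratoniobate(V)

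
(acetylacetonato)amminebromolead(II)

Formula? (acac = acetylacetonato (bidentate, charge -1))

Ligands: 1 bromo (Br, -1), 1 acetylacetonato (acac, -1), 1 ammine (NH3, neutral). Ligand charge sum = -2.
With Pb in oxidation state +2, the complex ion is [Pb...].

[Pb(acac)Br(NH3)]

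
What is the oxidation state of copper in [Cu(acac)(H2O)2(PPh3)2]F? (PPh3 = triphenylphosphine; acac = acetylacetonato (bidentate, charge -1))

+2

1 fluoride outside the brackets (-1 each) → the complex ion is 1+.
Ligand charges: 2×H2O neutral; 2×PPh3 neutral; 1×acac = -1; sum -1.
Cu + (-1) = 1+ ⇒ Cu is +2.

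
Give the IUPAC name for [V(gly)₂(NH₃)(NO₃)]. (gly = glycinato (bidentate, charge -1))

amminebis(glycinato)nitratovanadium(III)

There is no counter-ion, so the complex is neutral overall.
Ligand charges: 1×nitrato (-1 each), 1×ammine (neutral), 2×glycinato (-1 each); total -3. So V + (-3) = 0, giving V = +3.
Ligands are named alphabetically: ammine before glycinato before nitrato.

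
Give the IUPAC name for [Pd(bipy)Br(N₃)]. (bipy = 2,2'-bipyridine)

There is no counter-ion, so the complex is neutral overall.
Ligand charges: 1×2,2'-bipyridine (neutral), 1×bromo (-1 each), 1×azido (-1 each); total -2. So Pd + (-2) = 0, giving Pd = +2.
Ligands are named alphabetically: azido before bipyridine before bromo.

azido(2,2'-bipyridine)bromopalladium(II)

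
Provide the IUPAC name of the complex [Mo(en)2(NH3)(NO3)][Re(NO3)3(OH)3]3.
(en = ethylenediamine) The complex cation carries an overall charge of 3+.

The complex cation is given as 3+; its ligand charges sum to -1, so Mo = +4.
With 3 anions per cation, each anion must be 3/3 = 1−.
Anion: ligand charges sum to -6; for the ion to be 1−, Re = +5.

amminebis(ethylenediamine)nitratomolybdenum(IV) trihydroxotrinitratorhenate(V)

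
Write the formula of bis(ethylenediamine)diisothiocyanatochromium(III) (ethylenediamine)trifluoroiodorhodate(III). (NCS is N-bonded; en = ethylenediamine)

[Cr(en)2(NCS)2][Rh(en)F3I]

Cation [Cr…]: ligand charges -2, Cr(III) ⇒ ion charge 1+.
Anion [Rh…]: ligand charges -4, Rh(III) ⇒ ion charge 1−.
One 1+ cation balances one 1− anion.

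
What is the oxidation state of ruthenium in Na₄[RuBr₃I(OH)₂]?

+2

4 sodium outside the brackets (+1 each) → the complex ion is 4−.
Ligand charges: 3×Br = -3; 2×OH = -2; 1×I = -1; sum -6.
Ru + (-6) = 4− ⇒ Ru is +2.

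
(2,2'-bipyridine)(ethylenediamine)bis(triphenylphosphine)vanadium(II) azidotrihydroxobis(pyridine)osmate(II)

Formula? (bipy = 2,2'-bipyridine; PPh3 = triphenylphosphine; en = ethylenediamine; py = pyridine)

Cation [V…]: ligand charges 0, V(II) ⇒ ion charge 2+.
Anion [Os…]: ligand charges -4, Os(II) ⇒ ion charge 2−.
One 2+ cation balances one 2− anion.

[V(bipy)(en)(PPh3)2][Os(N3)(OH)3(py)2]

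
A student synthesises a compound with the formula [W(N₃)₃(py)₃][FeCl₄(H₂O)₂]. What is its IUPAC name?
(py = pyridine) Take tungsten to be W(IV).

triazidotris(pyridine)tungsten(IV) diaquatetrachloroferrate(III)

Both ions are complex: the cation is named first with the plain metal name, the anion second with the -ate form; each ion's ligands are alphabetised independently.
W is given as +4; the cation's ligand charges sum to -3, so the complex cation is 1+.
A 1:1 salt means the anion carries the equal and opposite charge, 1−.
Anion: ligand charges sum to -4; for the ion to be 1−, Fe = +3.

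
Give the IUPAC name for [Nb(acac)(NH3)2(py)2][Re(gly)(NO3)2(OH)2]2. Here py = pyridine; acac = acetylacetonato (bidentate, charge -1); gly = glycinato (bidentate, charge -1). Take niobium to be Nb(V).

Both ions are complex: the cation is named first with the plain metal name, the anion second with the -ate form; each ion's ligands are alphabetised independently.
Nb is given as +5; the cation's ligand charges sum to -1, so the complex cation is 4+.
With 2 anions per cation, each anion must be 4/2 = 2−.
Anion: ligand charges sum to -5; for the ion to be 2−, Re = +3.

(acetylacetonato)diamminebis(pyridine)niobium(V) (glycinato)dihydroxodinitratorhenate(III)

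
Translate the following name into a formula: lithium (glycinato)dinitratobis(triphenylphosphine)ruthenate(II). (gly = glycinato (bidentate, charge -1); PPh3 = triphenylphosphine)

Li[Ru(gly)(NO3)2(PPh3)2]

Ligands: 2 nitrato (NO3, -1), 1 glycinato (gly, -1), 2 triphenylphosphine (PPh3, neutral). Ligand charge sum = -3.
Charge balance with lithium (+1) requires 1 complex ion per 1 lithium.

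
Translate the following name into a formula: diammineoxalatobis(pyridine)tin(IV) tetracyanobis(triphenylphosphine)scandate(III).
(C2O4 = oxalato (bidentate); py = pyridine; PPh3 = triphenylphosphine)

[Sn(C2O4)(NH3)2(py)2][Sc(CN)4(PPh3)2]2

Cation [Sn…]: ligand charges -2, Sn(IV) ⇒ ion charge 2+.
Anion [Sc…]: ligand charges -4, Sc(III) ⇒ ion charge 1−.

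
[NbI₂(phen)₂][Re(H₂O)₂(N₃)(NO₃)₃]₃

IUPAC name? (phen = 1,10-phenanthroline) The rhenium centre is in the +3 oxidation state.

Both ions are complex: the cation is named first with the plain metal name, the anion second with the -ate form; each ion's ligands are alphabetised independently.
Re is given as +3; the anion's ligand charges sum to -4, so the complex anion is 1−.
With 3 anions per cation, the cation must be 3×1 = 3+.
Cation: ligand charges sum to -2; for the ion to be 3+, Nb = +5.

diiodobis(1,10-phenanthroline)niobium(V) diaquaazidotrinitratorhenate(III)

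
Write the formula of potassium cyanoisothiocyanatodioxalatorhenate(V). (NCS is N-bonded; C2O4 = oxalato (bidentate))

K[Re(C2O4)2(CN)(NCS)]

Ligands: 1 isothiocyanato (NCS, -1), 2 oxalato (C2O4, -2), 1 cyano (CN, -1). Ligand charge sum = -6.
Charge balance with potassium (+1) requires 1 complex ion per 1 potassium.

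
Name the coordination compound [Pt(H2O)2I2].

diaquadiiodoplatinum(II)

There is no counter-ion, so the complex is neutral overall.
Ligand charges: 2×iodo (-1 each), 2×aqua (neutral); total -2. So Pt + (-2) = 0, giving Pt = +2.
Ligands are named alphabetically: aqua before iodo.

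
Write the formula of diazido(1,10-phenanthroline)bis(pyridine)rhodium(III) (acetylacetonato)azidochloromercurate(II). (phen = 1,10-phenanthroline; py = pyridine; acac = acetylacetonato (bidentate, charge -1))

Cation [Rh…]: ligand charges -2, Rh(III) ⇒ ion charge 1+.
Anion [Hg…]: ligand charges -3, Hg(II) ⇒ ion charge 1−.

[Rh(N3)2(phen)(py)2][Hg(acac)Cl(N3)]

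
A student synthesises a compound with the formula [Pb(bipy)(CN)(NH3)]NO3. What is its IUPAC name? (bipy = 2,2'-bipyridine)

The 1 nitrate counter-ion carries a total charge of -1, so each complex ion is 1+.
Ligand charges: 1×cyano (-1 each), 1×ammine (neutral), 1×2,2'-bipyridine (neutral); total -1. So Pb + (-1) = 1+, giving Pb = +2.
Ligands are named alphabetically: ammine before bipyridine before cyano.

ammine(2,2'-bipyridine)cyanolead(II) nitrate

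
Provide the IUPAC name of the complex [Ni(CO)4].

tetracarbonylnickel(0)

There is no counter-ion, so the complex is neutral overall.
Ligand charges: 4×carbonyl (neutral); total 0. So Ni + (0) = 0, giving Ni = 0.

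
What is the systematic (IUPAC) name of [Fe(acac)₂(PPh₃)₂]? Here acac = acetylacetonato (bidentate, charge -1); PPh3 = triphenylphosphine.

bis(acetylacetonato)bis(triphenylphosphine)iron(II)

There is no counter-ion, so the complex is neutral overall.
Ligand charges: 2×acetylacetonato (-1 each), 2×triphenylphosphine (neutral); total -2. So Fe + (-2) = 0, giving Fe = +2.
Ligands are named alphabetically: acetylacetonato before triphenylphosphine.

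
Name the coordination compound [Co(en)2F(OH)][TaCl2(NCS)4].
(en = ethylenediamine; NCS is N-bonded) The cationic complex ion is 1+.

bis(ethylenediamine)fluorohydroxocobalt(III) dichlorotetraisothiocyanatotantalate(V)

Both ions are complex: the cation is named first with the plain metal name, the anion second with the -ate form; each ion's ligands are alphabetised independently.
The complex cation is given as 1+; its ligand charges sum to -2, so Co = +3.
A 1:1 salt means the anion carries the equal and opposite charge, 1−.
Anion: ligand charges sum to -6; for the ion to be 1−, Ta = +5.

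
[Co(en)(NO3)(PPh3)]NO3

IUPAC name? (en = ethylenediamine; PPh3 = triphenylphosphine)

The 1 nitrate counter-ion carries a total charge of -1, so each complex ion is 1+.
Ligand charges: 1×ethylenediamine (neutral), 1×nitrato (-1 each), 1×triphenylphosphine (neutral); total -1. So Co + (-1) = 1+, giving Co = +2.
Ligands are named alphabetically: ethylenediamine before nitrato before triphenylphosphine.

(ethylenediamine)nitrato(triphenylphosphine)cobalt(II) nitrate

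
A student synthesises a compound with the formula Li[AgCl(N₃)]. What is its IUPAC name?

lithium azidochloroargentate(I)

The 1 lithium counter-ion carries a total charge of +1, so each complex ion is 1−.
Ligand charges: 1×chloro (-1 each), 1×azido (-1 each); total -2. So Ag + (-2) = 1−, giving Ag = +1.
The complex ion is anionic, so silver takes the -ate form argentate(I).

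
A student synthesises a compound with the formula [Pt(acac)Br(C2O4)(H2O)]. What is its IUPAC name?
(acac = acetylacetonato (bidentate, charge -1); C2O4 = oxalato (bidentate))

There is no counter-ion, so the complex is neutral overall.
Ligand charges: 1×acetylacetonato (-1 each), 1×bromo (-1 each), 1×aqua (neutral), 1×oxalato (-2 each); total -4. So Pt + (-4) = 0, giving Pt = +4.
Ligands are named alphabetically: acetylacetonato before aqua before bromo before oxalato.

(acetylacetonato)aquabromooxalatoplatinum(IV)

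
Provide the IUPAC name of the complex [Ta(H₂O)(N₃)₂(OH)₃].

aquadiazidotrihydroxotantalum(V)

There is no counter-ion, so the complex is neutral overall.
Ligand charges: 3×hydroxo (-1 each), 1×aqua (neutral), 2×azido (-1 each); total -5. So Ta + (-5) = 0, giving Ta = +5.
Ligands are named alphabetically: aqua before azido before hydroxo.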